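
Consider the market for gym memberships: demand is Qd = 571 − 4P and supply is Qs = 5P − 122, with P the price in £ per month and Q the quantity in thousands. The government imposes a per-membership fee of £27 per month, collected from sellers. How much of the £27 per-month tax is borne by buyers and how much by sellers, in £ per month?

Buyers bear £15 per month; sellers bear £12 per month.

Before the tax: set 571 − 4P = 5P − 122 → P* = £77, Q* = 263.
With the tax collected from sellers, supply shifts: Qs = 5(P − 27) − 122.
New equilibrium: buyers pay £92, sellers receive £65, Q = 203. (Wedge: Pb − Ps = 27.)
Burden on buyers: £15; on sellers: £12. (They sum to £27.)
The less price-elastic side of the market bears the larger share of a per-unit tax.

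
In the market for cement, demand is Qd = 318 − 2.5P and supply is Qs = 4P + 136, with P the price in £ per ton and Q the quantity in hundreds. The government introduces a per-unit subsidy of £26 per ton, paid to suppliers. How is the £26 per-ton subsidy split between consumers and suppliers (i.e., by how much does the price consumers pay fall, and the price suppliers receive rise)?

Without the subsidy, 318 − 2.5P = 4P + 136 gives 6.5P = 182, so P* = £28 and Q* = 248.
With a per-unit subsidy paid to suppliers, each receives P + 26 per unit sold, so supply becomes Qs = 4(P + 26) + 136.
New equilibrium: consumers pay £12, suppliers receive £38, Q = 288. (Wedge: Pb − Ps = −26.)
Gain to consumers: £16; to suppliers: £10. (They sum to £26.)

Consumers gain £16 per ton; suppliers gain £10 per ton.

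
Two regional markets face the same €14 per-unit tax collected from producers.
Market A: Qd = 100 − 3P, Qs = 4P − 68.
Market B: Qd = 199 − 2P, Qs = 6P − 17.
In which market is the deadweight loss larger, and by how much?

Market A, by €21.

Market A: pre-tax P* = €24, Q* = 28; post-tax Q = 4; deadweight loss = €168.
Market B: pre-tax P* = €27, Q* = 145; post-tax Q = 124; deadweight loss = €147.
Difference: €168 vs €147 → market A is larger by €21.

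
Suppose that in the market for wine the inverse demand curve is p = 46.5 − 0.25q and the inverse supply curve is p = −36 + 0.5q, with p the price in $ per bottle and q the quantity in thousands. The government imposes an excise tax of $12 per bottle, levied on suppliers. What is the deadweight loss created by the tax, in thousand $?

Rewrite in direct form: qd = 186 − 4p and qs = 2p + 72.
Without the tax, 186 − 4p = 2p + 72 gives 6p = 114, so p* = $19 and q* = 110.
With the tax collected from suppliers, supply shifts: qs = 2(p − 12) + 72.
New equilibrium: consumers pay $23, suppliers receive $11, q = 94. (Wedge: pb − ps = 12.)
Quantity falls by |ΔQ| = |110 − 94| = 16.
DWL = ½ · t · |ΔQ| = ½ · 12 · 16 = $96.

Deadweight loss = $96 thousand.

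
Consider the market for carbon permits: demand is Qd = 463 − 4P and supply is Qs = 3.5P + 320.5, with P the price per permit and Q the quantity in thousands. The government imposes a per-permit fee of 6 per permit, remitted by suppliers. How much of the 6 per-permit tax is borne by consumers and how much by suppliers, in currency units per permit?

Before the tax: set 463 − 4P = 3.5P + 320.5 → P* = 19, Q* = 387.
With the tax collected from suppliers, supply shifts: Qs = 3.5(P − 6) + 320.5.
New equilibrium: consumers pay 21.8, suppliers receive 15.8, Q = 375.8. (Wedge: Pb − Ps = 6.)
Burden on consumers: 2.8; on suppliers: 3.2. (They sum to 6.)
The less price-elastic side of the market bears the larger share of a per-unit tax.

Consumers bear 2.8 per permit; suppliers bear 3.2 per permit.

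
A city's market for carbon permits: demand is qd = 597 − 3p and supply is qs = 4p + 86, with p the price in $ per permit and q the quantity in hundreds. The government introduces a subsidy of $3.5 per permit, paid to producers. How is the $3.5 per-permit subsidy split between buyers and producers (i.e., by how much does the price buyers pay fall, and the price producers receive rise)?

Buyers gain $2 per permit; producers gain $1.5 per permit.

Without the subsidy, 597 − 3p = 4p + 86 gives 7p = 511, so p* = $73 and q* = 378.
With a per-unit subsidy paid to producers, each receives p + 3.5 per unit sold, so supply becomes qs = 4(p + 3.5) + 86.
New equilibrium: buyers pay $71, producers receive $74.5, q = 384. (Wedge: pb − ps = −3.5.)
Gain to buyers: $2; to producers: $1.5. (They sum to $3.5.)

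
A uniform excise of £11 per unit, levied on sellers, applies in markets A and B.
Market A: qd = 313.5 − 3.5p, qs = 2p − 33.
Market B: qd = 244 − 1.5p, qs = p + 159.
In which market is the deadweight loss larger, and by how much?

Market A: pre-tax p* = £63, q* = 93; post-tax q = 79; deadweight loss = £77.
Market B: pre-tax p* = £34, q* = 193; post-tax q = 186.4; deadweight loss = £36.3.
Difference: £77 vs £36.3 → market A is larger by £40.7.

Market A, by £40.7.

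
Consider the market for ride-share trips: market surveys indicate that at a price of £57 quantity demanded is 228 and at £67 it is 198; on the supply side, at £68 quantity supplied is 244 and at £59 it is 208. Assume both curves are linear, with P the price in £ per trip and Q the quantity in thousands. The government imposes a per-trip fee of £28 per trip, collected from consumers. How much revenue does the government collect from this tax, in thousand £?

Tax revenue = £4704 thousand.

Demand slope: (198 − 228)/(67 − 57) = -3, so Qd = 399 − 3P.
Supply slope: (208 − 244)/(59 − 68) = 4, so Qs = 4P − 28.
Before the tax: set 399 − 3P = 4P − 28 → P* = £61, Q* = 216.
With the tax collected from consumers, demand (in seller-price terms) shifts: Qd = 399 − 3(P + 28).
Solving gives Q = 168 with consumers paying £77 and sellers receiving £49 (the £28 wedge).
Revenue = t · Q = 28 · 168 = £4704.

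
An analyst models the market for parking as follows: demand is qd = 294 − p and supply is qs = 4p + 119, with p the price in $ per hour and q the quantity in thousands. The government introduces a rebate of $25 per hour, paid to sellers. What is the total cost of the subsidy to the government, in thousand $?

Government outlay = $6975 thousand.

Before the subsidy: set 294 − p = 4p + 119 → p* = $35, q* = 259.
With a per-unit subsidy paid to sellers, each receives p + 25 per unit sold, so supply becomes qs = 4(p + 25) + 119.
Solving gives q = 279 with buyers paying $15 and sellers receiving $40 (the $25 wedge).
Outlay = t · Q = 25 · 279 = $6975.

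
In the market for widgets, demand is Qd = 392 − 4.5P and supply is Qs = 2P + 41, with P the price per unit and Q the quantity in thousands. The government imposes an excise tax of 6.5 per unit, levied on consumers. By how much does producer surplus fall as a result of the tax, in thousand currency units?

Without the tax, 392 − 4.5P = 2P + 41 gives 6.5P = 351, so P* = 54 and Q* = 149.
With the tax collected from consumers, demand (in seller-price terms) shifts: Qd = 392 − 4.5(P + 6.5).
Solving gives Q = 140 with consumers paying 56 and sellers receiving 49.5 (the 6.5 wedge).
ΔPS is the trapezoid between Q = 140 and Q = 149 of height 4.5: ½ · (149 + 140) · 4.5 = 650.25.

Producer surplus falls by 650.25 thousand.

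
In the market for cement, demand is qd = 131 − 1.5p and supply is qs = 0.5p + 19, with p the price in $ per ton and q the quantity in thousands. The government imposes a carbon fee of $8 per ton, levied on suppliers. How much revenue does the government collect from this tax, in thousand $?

Before the tax: set 131 − 1.5p = 0.5p + 19 → p* = $56, q* = 47.
With the tax collected from suppliers, supply shifts: qs = 0.5(p − 8) + 19.
New equilibrium: consumers pay $58, suppliers receive $50, q = 44. (Wedge: pb − ps = 8.)
Revenue = t · Q = 8 · 44 = $352.

Tax revenue = $352 thousand.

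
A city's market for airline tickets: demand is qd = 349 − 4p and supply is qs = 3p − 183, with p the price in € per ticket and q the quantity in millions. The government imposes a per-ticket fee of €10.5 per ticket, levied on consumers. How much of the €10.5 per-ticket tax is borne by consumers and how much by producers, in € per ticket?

Without the tax, 349 − 4p = 3p − 183 gives 7p = 532, so p* = €76 and q* = 45.
With the tax collected from consumers, demand (in seller-price terms) shifts: qd = 349 − 4(p + 10.5).
Solving gives q = 27 with consumers paying €80.5 and producers receiving €70 (the €10.5 wedge).
Burden on consumers: €4.5; on producers: €6. (They sum to €10.5.)
The less price-elastic side of the market bears the larger share of a per-unit tax.

Consumers bear €4.5 per ticket; producers bear €6 per ticket.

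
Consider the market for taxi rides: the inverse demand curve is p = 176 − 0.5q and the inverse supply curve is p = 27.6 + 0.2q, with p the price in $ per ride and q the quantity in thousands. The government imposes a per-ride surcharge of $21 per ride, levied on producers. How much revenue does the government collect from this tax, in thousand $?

Tax revenue = $3822 thousand.

Rewrite in direct form: qd = 352 − 2p and qs = 5p − 138.
Before the tax: set 352 − 2p = 5p − 138 → p* = $70, q* = 212.
With the tax collected from producers, supply shifts: qs = 5(p − 21) − 138.
Solving gives q = 182 with buyers paying $85 and producers receiving $64 (the $21 wedge).
Revenue = t · Q = 21 · 182 = $3822.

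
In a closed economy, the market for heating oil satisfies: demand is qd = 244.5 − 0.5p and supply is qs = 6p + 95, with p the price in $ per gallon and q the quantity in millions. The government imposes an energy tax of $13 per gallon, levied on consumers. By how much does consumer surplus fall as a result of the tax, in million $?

Before the tax: set 244.5 − 0.5p = 6p + 95 → p* = $23, q* = 233.
With the tax collected from consumers, demand (in seller-price terms) shifts: qd = 244.5 − 0.5(p + 13).
Solving gives q = 227 with consumers paying $35 and producers receiving $22 (the $13 wedge).
ΔCS is the trapezoid between Q = 227 and Q = 233 of height $12: ½ · (233 + 227) · 12 = $2760.

Consumer surplus falls by $2760 million.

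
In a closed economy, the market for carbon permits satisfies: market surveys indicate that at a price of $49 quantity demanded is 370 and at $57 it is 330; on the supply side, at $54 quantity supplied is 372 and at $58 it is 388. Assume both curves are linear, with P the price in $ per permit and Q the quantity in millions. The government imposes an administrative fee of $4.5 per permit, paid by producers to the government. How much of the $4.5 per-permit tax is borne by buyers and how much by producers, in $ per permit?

Buyers bear $2 per permit; producers bear $2.5 per permit.

Demand slope: (330 − 370)/(57 − 49) = -5, so Qd = 615 − 5P.
Supply slope: (388 − 372)/(58 − 54) = 4, so Qs = 4P + 156.
Without the tax, 615 − 5P = 4P + 156 gives 9P = 459, so P* = $51 and Q* = 360.
With the tax collected from producers, supply shifts: Qs = 4(P − 4.5) + 156.
New equilibrium: buyers pay $53, producers receive $48.5, Q = 350. (Wedge: Pb − Ps = 4.5.)
Burden on buyers: $2; on producers: $2.5. (They sum to $4.5.)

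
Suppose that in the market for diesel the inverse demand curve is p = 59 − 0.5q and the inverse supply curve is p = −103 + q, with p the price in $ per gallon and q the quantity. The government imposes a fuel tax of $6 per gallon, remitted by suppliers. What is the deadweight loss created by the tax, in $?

Deadweight loss = $12.

Inverting to q(p) form: qd = 118 − 2p; qs = p + 103.
Before the tax: set 118 − 2p = p + 103 → p* = $5, q* = 108.
With the tax collected from suppliers, supply shifts: qs = (p − 6) + 103.
Solving gives q = 104 with consumers paying $7 and suppliers receiving $1 (the $6 wedge).
Quantity falls by |ΔQ| = |108 − 104| = 4.
DWL = ½ · t · |ΔQ| = ½ · 6 · 4 = $12.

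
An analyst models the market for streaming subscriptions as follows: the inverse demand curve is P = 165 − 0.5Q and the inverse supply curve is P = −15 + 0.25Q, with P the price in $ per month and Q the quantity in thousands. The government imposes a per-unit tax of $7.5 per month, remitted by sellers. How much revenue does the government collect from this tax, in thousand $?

Inverting to Q(P) form: Qd = 330 − 2P; Qs = 4P + 60.
Without the tax, 330 − 2P = 4P + 60 gives 6P = 270, so P* = $45 and Q* = 240.
With the tax collected from sellers, supply shifts: Qs = 4(P − 7.5) + 60.
New equilibrium: buyers pay $50, sellers receive $42.5, Q = 230. (Wedge: Pb − Ps = 7.5.)
Revenue = t · Q = 7.5 · 230 = $1725.

Tax revenue = $1725 thousand.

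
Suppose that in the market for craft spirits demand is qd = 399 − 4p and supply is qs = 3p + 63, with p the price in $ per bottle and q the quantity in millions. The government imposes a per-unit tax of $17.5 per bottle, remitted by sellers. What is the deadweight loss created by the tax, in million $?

Deadweight loss = $262.5 million.

Without the tax, 399 − 4p = 3p + 63 gives 7p = 336, so p* = $48 and q* = 207.
With the tax collected from sellers, supply shifts: qs = 3(p − 17.5) + 63.
New equilibrium: buyers pay $55.5, sellers receive $38, q = 177. (Wedge: pb − ps = 17.5.)
Quantity falls by |ΔQ| = |207 − 177| = 30.
DWL = ½ · t · |ΔQ| = ½ · 17.5 · 30 = $262.5.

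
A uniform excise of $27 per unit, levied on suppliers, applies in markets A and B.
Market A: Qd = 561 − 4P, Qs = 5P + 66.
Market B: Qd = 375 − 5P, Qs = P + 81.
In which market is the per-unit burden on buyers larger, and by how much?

Market A: pre-tax P* = $55, Q* = 341; post-tax Q = 281; per-unit burden on buyers = $15.
Market B: pre-tax P* = $49, Q* = 130; post-tax Q = 107.5; per-unit burden on buyers = $4.5.
Difference: $15 vs $4.5 → market A is larger by $10.5.

Market A, by $10.5.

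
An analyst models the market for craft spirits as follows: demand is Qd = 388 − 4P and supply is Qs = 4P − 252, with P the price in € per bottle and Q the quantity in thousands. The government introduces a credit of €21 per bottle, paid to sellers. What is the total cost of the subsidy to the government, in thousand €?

Without the subsidy, 388 − 4P = 4P − 252 gives 8P = 640, so P* = €80 and Q* = 68.
With a per-unit subsidy paid to sellers, each receives P + 21 per unit sold, so supply becomes Qs = 4(P + 21) − 252.
Solving gives Q = 110 with buyers paying €69.5 and sellers receiving €90.5 (the €21 wedge).
Outlay = t · Q = 21 · 110 = €2310.

Government outlay = €2310 thousand.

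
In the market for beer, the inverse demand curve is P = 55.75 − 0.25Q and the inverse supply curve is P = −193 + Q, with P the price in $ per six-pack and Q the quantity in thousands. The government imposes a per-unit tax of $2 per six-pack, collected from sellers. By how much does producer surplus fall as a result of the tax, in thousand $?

Inverting to Q(P) form: Qd = 223 − 4P; Qs = P + 193.
Without the tax, 223 − 4P = P + 193 gives 5P = 30, so P* = $6 and Q* = 199.
With the tax collected from sellers, supply shifts: Qs = (P − 2) + 193.
New equilibrium: consumers pay $6.4, sellers receive $4.4, Q = 197.4. (Wedge: Pb − Ps = 2.)
ΔPS is the trapezoid between Q = 197.4 and Q = 199 of height $1.6: ½ · (199 + 197.4) · 1.6 = $317.12.

Producer surplus falls by $317.12 thousand.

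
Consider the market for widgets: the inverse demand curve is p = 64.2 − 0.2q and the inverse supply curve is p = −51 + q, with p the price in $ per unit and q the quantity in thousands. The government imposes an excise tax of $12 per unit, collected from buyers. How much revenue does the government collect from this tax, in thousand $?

Tax revenue = $1032 thousand.

Rewrite in direct form: qd = 321 − 5p and qs = p + 51.
Without the tax, 321 − 5p = p + 51 gives 6p = 270, so p* = $45 and q* = 96.
With the tax collected from buyers, demand (in seller-price terms) shifts: qd = 321 − 5(p + 12).
New equilibrium: buyers pay $47, producers receive $35, q = 86. (Wedge: pb − ps = 12.)
Revenue = t · Q = 12 · 86 = $1032.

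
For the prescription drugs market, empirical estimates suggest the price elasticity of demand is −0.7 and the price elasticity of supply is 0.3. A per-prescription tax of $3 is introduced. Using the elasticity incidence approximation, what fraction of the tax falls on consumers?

Consumers' share ≈ 0.3.

Incidence ratio: consumers' share ≈ εs / (εs + |εd|) = 0.3 / (0.3 + 0.7) = 0.3.
Supply is the less elastic side, so consumers bear the smaller share.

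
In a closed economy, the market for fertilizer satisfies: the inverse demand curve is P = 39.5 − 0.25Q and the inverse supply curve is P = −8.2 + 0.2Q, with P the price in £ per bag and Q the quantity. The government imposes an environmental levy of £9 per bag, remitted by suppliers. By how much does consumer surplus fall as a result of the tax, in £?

Consumer surplus falls by £480.

Inverting to Q(P) form: Qd = 158 − 4P; Qs = 5P + 41.
Before the tax: set 158 − 4P = 5P + 41 → P* = £13, Q* = 106.
With the tax collected from suppliers, supply shifts: Qs = 5(P − 9) + 41.
New equilibrium: buyers pay £18, suppliers receive £9, Q = 86. (Wedge: Pb − Ps = 9.)
ΔCS is the trapezoid between Q = 86 and Q = 106 of height £5: ½ · (106 + 86) · 5 = £480.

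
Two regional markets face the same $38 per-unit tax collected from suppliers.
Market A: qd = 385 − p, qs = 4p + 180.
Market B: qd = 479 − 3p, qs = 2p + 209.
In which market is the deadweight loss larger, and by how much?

Market B, by $288.8.

Market A: pre-tax p* = $41, q* = 344; post-tax q = 313.6; deadweight loss = $577.6.
Market B: pre-tax p* = $54, q* = 317; post-tax q = 271.4; deadweight loss = $866.4.
Difference: $577.6 vs $866.4 → market B is larger by $288.8.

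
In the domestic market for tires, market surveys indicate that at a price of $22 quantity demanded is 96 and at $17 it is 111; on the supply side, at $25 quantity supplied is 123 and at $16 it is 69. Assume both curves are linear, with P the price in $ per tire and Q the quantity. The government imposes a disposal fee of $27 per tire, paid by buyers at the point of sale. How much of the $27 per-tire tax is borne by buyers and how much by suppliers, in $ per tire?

Buyers bear $18 per tire; suppliers bear $9 per tire.

Demand slope: (111 − 96)/(17 − 22) = -3, so Qd = 162 − 3P.
Supply slope: (69 − 123)/(16 − 25) = 6, so Qs = 6P − 27.
Without the tax, 162 − 3P = 6P − 27 gives 9P = 189, so P* = $21 and Q* = 99.
With the tax collected from buyers, demand (in seller-price terms) shifts: Qd = 162 − 3(P + 27).
Solving gives Q = 45 with buyers paying $39 and suppliers receiving $12 (the $27 wedge).
Burden on buyers: $18; on suppliers: $9. (They sum to $27.)
The less price-elastic side of the market bears the larger share of a per-unit tax.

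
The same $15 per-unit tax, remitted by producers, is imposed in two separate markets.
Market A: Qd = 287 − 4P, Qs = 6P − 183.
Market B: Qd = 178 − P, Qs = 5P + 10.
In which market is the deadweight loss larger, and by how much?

Market A, by $176.25.

Market A: pre-tax P* = $47, Q* = 99; post-tax Q = 63; deadweight loss = $270.
Market B: pre-tax P* = $28, Q* = 150; post-tax Q = 137.5; deadweight loss = $93.75.
Difference: $270 vs $93.75 → market A is larger by $176.25.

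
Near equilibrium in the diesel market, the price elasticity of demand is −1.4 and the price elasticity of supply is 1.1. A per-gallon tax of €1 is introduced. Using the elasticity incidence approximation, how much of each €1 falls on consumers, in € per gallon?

Consumers bear ≈ €0.44 per gallon.

Incidence ratio: consumers' share ≈ εs / (εs + |εd|) = 1.1 / (1.1 + 1.4) = 0.44.
So consumers bear ≈ 0.44 × €1 = €0.44; suppliers bear €0.56.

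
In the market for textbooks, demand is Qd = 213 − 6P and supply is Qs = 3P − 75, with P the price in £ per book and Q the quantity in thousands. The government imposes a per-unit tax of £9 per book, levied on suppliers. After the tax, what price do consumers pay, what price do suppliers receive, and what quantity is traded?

Consumers pay £35; suppliers receive £26; quantity = 3.

Without the tax, 213 − 6P = 3P − 75 gives 9P = 288, so P* = £32 and Q* = 21.
With the tax collected from suppliers, supply shifts: Qs = 3(P − 9) − 75.
New equilibrium: consumers pay £35, suppliers receive £26, Q = 3. (Wedge: Pb − Ps = 9.)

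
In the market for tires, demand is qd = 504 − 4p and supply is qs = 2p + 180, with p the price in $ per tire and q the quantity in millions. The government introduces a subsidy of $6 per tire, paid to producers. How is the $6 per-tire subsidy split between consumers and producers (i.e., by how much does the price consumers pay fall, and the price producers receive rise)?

Consumers gain $2 per tire; producers gain $4 per tire.

Without the subsidy, 504 − 4p = 2p + 180 gives 6p = 324, so p* = $54 and q* = 288.
With a per-unit subsidy paid to producers, each receives p + 6 per unit sold, so supply becomes qs = 2(p + 6) + 180.
Solving gives q = 296 with consumers paying $52 and producers receiving $58 (the $6 wedge).
Gain to consumers: $2; to producers: $4. (They sum to $6.)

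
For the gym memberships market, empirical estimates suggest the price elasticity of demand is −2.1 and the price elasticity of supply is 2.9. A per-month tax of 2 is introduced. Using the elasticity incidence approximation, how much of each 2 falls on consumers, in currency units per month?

Incidence ratio: consumers' share ≈ εs / (εs + |εd|) = 2.9 / (2.9 + 2.1) = 0.58.
So consumers bear ≈ 0.58 × 2 = 1.16; sellers bear 0.84.

Consumers bear ≈ 1.16 per month.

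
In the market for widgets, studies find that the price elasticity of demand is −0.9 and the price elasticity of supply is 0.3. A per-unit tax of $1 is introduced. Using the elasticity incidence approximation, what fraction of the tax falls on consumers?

Incidence ratio: consumers' share ≈ εs / (εs + |εd|) = 0.3 / (0.3 + 0.9) = 0.25.
Supply is the less elastic side, so consumers bear the smaller share.

Consumers' share ≈ 0.25.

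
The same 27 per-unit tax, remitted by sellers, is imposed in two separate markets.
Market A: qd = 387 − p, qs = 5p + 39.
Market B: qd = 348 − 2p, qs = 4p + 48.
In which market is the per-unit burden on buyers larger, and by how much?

Market A, by 4.5.

Market A: pre-tax p* = 58, q* = 329; post-tax q = 306.5; per-unit burden on buyers = 22.5.
Market B: pre-tax p* = 50, q* = 248; post-tax q = 212; per-unit burden on buyers = 18.
Difference: 22.5 vs 18 → market A is larger by 4.5.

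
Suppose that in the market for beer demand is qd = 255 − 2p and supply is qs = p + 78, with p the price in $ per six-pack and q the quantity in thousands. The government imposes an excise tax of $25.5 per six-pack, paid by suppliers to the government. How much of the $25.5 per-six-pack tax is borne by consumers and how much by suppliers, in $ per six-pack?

Consumers bear $8.5 per six-pack; suppliers bear $17 per six-pack.

Without the tax, 255 − 2p = p + 78 gives 3p = 177, so p* = $59 and q* = 137.
With the tax collected from suppliers, supply shifts: qs = (p − 25.5) + 78.
Solving gives q = 120 with consumers paying $67.5 and suppliers receiving $42 (the $25.5 wedge).
Burden on consumers: $8.5; on suppliers: $17. (They sum to $25.5.)
The less price-elastic side of the market bears the larger share of a per-unit tax.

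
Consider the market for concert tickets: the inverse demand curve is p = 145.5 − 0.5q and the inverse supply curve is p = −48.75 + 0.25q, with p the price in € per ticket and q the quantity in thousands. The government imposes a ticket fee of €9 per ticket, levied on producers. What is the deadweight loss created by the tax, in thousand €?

Deadweight loss = €54 thousand.

Rewrite in direct form: qd = 291 − 2p and qs = 4p + 195.
Without the tax, 291 − 2p = 4p + 195 gives 6p = 96, so p* = €16 and q* = 259.
With the tax collected from producers, supply shifts: qs = 4(p − 9) + 195.
New equilibrium: consumers pay €22, producers receive €13, q = 247. (Wedge: pb − ps = 9.)
Quantity falls by |ΔQ| = |259 − 247| = 12.
DWL = ½ · t · |ΔQ| = ½ · 9 · 12 = €54.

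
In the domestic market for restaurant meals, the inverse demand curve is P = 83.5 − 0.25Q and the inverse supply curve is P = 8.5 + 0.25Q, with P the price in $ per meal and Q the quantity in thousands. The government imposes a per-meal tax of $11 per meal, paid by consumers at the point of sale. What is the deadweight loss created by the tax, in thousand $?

Rewrite in direct form: Qd = 334 − 4P and Qs = 4P − 34.
Without the tax, 334 − 4P = 4P − 34 gives 8P = 368, so P* = $46 and Q* = 150.
With the tax collected from consumers, demand (in seller-price terms) shifts: Qd = 334 − 4(P + 11).
Solving gives Q = 128 with consumers paying $51.5 and suppliers receiving $40.5 (the $11 wedge).
Quantity falls by |ΔQ| = |150 − 128| = 22.
DWL = ½ · t · |ΔQ| = ½ · 11 · 22 = $121.

Deadweight loss = $121 thousand.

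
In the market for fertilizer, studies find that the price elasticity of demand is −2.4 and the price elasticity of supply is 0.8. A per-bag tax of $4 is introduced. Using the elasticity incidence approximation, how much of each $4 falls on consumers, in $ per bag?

Consumers bear ≈ $1 per bag.

Incidence ratio: consumers' share ≈ εs / (εs + |εd|) = 0.8 / (0.8 + 2.4) = 0.25.
So consumers bear ≈ 0.25 × $4 = $1; producers bear $3.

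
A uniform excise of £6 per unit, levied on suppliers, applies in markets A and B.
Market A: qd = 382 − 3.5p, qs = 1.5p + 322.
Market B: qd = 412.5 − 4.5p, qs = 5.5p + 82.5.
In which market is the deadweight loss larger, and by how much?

Market A: pre-tax p* = £12, q* = 340; post-tax q = 333.7; deadweight loss = £18.9.
Market B: pre-tax p* = £33, q* = 264; post-tax q = 249.15; deadweight loss = £44.55.
Difference: £18.9 vs £44.55 → market B is larger by £25.65.

Market B, by £25.65.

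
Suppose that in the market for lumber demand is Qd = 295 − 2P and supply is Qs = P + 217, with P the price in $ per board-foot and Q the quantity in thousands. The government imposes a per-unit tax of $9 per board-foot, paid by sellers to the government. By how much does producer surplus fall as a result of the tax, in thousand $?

Producer surplus falls by $1440 thousand.

Before the tax: set 295 − 2P = P + 217 → P* = $26, Q* = 243.
With the tax collected from sellers, supply shifts: Qs = (P − 9) + 217.
Solving gives Q = 237 with buyers paying $29 and sellers receiving $20 (the $9 wedge).
ΔPS is the trapezoid between Q = 237 and Q = 243 of height $6: ½ · (243 + 237) · 6 = $1440.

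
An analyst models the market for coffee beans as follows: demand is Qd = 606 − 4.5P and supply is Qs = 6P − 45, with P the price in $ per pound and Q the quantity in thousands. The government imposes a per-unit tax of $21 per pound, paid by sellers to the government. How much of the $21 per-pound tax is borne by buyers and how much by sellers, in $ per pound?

Buyers bear $12 per pound; sellers bear $9 per pound.

Before the tax: set 606 − 4.5P = 6P − 45 → P* = $62, Q* = 327.
With the tax collected from sellers, supply shifts: Qs = 6(P − 21) − 45.
Solving gives Q = 273 with buyers paying $74 and sellers receiving $53 (the $21 wedge).
Burden on buyers: $12; on sellers: $9. (They sum to $21.)
The less price-elastic side of the market bears the larger share of a per-unit tax.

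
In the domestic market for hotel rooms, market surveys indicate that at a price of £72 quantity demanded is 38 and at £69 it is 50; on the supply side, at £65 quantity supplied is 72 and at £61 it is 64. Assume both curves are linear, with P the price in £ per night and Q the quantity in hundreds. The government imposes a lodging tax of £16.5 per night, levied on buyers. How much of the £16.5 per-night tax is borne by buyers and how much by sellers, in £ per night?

Buyers bear £5.5 per night; sellers bear £11 per night.

Demand slope: (50 − 38)/(69 − 72) = -4, so Qd = 326 − 4P.
Supply slope: (64 − 72)/(61 − 65) = 2, so Qs = 2P − 58.
Without the tax, 326 − 4P = 2P − 58 gives 6P = 384, so P* = £64 and Q* = 70.
With the tax collected from buyers, demand (in seller-price terms) shifts: Qd = 326 − 4(P + 16.5).
Solving gives Q = 48 with buyers paying £69.5 and sellers receiving £53 (the £16.5 wedge).
Burden on buyers: £5.5; on sellers: £11. (They sum to £16.5.)
The less price-elastic side of the market bears the larger share of a per-unit tax.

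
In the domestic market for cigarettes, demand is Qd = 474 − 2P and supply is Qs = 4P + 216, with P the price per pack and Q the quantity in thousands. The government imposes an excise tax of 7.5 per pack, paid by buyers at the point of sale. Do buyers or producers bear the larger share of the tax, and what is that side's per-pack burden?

Without the tax, 474 − 2P = 4P + 216 gives 6P = 258, so P* = 43 and Q* = 388.
With the tax collected from buyers, demand (in seller-price terms) shifts: Qd = 474 − 2(P + 7.5).
Solving gives Q = 378 with buyers paying 48 and producers receiving 40.5 (the 7.5 wedge).
Per-pack burden: buyers 5, producers 2.5.
Buyers take the larger share because demand is less price-elastic here (demand slope 2 vs supply slope 4).

Buyers bear the larger share: 5 per pack.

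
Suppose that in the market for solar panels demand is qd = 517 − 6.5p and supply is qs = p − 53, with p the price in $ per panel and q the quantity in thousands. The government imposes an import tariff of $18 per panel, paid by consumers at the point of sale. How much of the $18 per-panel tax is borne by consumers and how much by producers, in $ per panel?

Without the tax, 517 − 6.5p = p − 53 gives 7.5p = 570, so p* = $76 and q* = 23.
With the tax collected from consumers, demand (in seller-price terms) shifts: qd = 517 − 6.5(p + 18).
New equilibrium: consumers pay $78.4, producers receive $60.4, q = 7.4. (Wedge: pb − ps = 18.)
Burden on consumers: $2.4; on producers: $15.6. (They sum to $18.)
The less price-elastic side of the market bears the larger share of a per-unit tax.

Consumers bear $2.4 per panel; producers bear $15.6 per panel.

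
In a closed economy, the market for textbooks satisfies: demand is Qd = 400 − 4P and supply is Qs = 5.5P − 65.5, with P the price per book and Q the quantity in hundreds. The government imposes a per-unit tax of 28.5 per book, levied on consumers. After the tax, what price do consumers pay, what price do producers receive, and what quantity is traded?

Before the tax: set 400 − 4P = 5.5P − 65.5 → P* = 49, Q* = 204.
With the tax collected from consumers, demand (in seller-price terms) shifts: Qd = 400 − 4(P + 28.5).
New equilibrium: consumers pay 65.5, producers receive 37, Q = 138. (Wedge: Pb − Ps = 28.5.)
The less price-elastic side of the market bears the larger share of a per-unit tax.

Consumers pay 65.5; producers receive 37; quantity = 138.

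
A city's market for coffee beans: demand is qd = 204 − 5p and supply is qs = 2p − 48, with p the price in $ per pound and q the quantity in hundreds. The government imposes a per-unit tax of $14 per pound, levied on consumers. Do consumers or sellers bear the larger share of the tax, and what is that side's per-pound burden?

Sellers bear the larger share: $10 per pound.

Before the tax: set 204 − 5p = 2p − 48 → p* = $36, q* = 24.
With the tax collected from consumers, demand (in seller-price terms) shifts: qd = 204 − 5(p + 14).
New equilibrium: consumers pay $40, sellers receive $26, q = 4. (Wedge: pb − ps = 14.)
Per-pound burden: consumers $4, sellers $10.
Sellers take the larger share because supply is less price-elastic here (demand slope 5 vs supply slope 2).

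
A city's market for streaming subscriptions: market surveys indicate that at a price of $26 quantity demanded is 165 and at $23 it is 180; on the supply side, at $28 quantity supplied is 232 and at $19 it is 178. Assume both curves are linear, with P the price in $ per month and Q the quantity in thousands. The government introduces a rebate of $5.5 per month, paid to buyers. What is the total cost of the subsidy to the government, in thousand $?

Government outlay = $1127.5 thousand.

Demand slope: (180 − 165)/(23 − 26) = -5, so Qd = 295 − 5P.
Supply slope: (178 − 232)/(19 − 28) = 6, so Qs = 6P + 64.
Before the subsidy: set 295 − 5P = 6P + 64 → P* = $21, Q* = 190.
With a per-unit subsidy paid to buyers, each effectively pays P − 5.5, so demand becomes Qd = 295 − 5(P − 5.5).
New equilibrium: buyers pay $18, producers receive $23.5, Q = 205. (Wedge: Pb − Ps = −5.5.)
Outlay = t · Q = 5.5 · 205 = $1127.5.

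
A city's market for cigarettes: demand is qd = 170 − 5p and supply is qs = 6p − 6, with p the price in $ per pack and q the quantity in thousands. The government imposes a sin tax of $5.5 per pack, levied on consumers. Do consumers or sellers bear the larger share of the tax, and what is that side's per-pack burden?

Consumers bear the larger share: $3 per pack.

Before the tax: set 170 − 5p = 6p − 6 → p* = $16, q* = 90.
With the tax collected from consumers, demand (in seller-price terms) shifts: qd = 170 − 5(p + 5.5).
New equilibrium: consumers pay $19, sellers receive $13.5, q = 75. (Wedge: pb − ps = 5.5.)
Per-pack burden: consumers $3, sellers $2.5.
Consumers take the larger share because demand is less price-elastic here (demand slope 5 vs supply slope 6).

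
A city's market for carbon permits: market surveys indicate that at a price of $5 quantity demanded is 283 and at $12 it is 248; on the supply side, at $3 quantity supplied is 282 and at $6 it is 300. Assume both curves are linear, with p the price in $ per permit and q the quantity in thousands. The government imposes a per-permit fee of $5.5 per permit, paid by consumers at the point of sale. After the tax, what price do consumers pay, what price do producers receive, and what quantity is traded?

Demand slope: (248 − 283)/(12 − 5) = -5, so qd = 308 − 5p.
Supply slope: (300 − 282)/(6 − 3) = 6, so qs = 6p + 264.
Before the tax: set 308 − 5p = 6p + 264 → p* = $4, q* = 288.
With the tax collected from consumers, demand (in seller-price terms) shifts: qd = 308 − 5(p + 5.5).
New equilibrium: consumers pay $7, producers receive $1.5, q = 273. (Wedge: pb − ps = 5.5.)
The less price-elastic side of the market bears the larger share of a per-unit tax.

Consumers pay $7; producers receive $1.5; quantity = 273.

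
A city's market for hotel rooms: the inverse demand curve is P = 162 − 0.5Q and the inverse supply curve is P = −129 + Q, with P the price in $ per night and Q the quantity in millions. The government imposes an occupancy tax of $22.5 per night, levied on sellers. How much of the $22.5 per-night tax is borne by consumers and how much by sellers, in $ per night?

Consumers bear $7.5 per night; sellers bear $15 per night.

Rewrite in direct form: Qd = 324 − 2P and Qs = P + 129.
Without the tax, 324 − 2P = P + 129 gives 3P = 195, so P* = $65 and Q* = 194.
With the tax collected from sellers, supply shifts: Qs = (P − 22.5) + 129.
Solving gives Q = 179 with consumers paying $72.5 and sellers receiving $50 (the $22.5 wedge).
Burden on consumers: $7.5; on sellers: $15. (They sum to $22.5.)
The less price-elastic side of the market bears the larger share of a per-unit tax.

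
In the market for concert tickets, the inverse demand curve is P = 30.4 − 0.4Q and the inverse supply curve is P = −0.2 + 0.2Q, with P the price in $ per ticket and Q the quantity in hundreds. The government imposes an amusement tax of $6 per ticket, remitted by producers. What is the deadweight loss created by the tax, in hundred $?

Deadweight loss = $30 hundred.

Inverting to Q(P) form: Qd = 76 − 2.5P; Qs = 5P + 1.
Before the tax: set 76 − 2.5P = 5P + 1 → P* = $10, Q* = 51.
With the tax collected from producers, supply shifts: Qs = 5(P − 6) + 1.
Solving gives Q = 41 with buyers paying $14 and producers receiving $8 (the $6 wedge).
Quantity falls by |ΔQ| = |51 − 41| = 10.
DWL = ½ · t · |ΔQ| = ½ · 6 · 10 = $30.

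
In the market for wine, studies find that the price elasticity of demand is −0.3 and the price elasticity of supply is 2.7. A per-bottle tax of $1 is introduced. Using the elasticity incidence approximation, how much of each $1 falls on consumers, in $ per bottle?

Incidence ratio: consumers' share ≈ εs / (εs + |εd|) = 2.7 / (2.7 + 0.3) = 0.9.
So consumers bear ≈ 0.9 × $1 = $0.9; suppliers bear $0.1.

Consumers bear ≈ $0.9 per bottle.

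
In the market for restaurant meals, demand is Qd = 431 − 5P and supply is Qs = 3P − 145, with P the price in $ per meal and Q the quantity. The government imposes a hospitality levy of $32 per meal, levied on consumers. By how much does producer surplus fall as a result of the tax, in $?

Producer surplus falls by $820.

Before the tax: set 431 − 5P = 3P − 145 → P* = $72, Q* = 71.
With the tax collected from consumers, demand (in seller-price terms) shifts: Qd = 431 − 5(P + 32).
New equilibrium: consumers pay $84, producers receive $52, Q = 11. (Wedge: Pb − Ps = 32.)
ΔPS is the trapezoid between Q = 11 and Q = 71 of height $20: ½ · (71 + 11) · 20 = $820.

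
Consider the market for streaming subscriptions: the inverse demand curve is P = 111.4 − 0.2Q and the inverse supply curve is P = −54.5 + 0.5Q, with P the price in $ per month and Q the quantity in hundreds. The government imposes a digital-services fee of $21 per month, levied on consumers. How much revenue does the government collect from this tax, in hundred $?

Inverting to Q(P) form: Qd = 557 − 5P; Qs = 2P + 109.
Without the tax, 557 − 5P = 2P + 109 gives 7P = 448, so P* = $64 and Q* = 237.
With the tax collected from consumers, demand (in seller-price terms) shifts: Qd = 557 − 5(P + 21).
New equilibrium: consumers pay $70, sellers receive $49, Q = 207. (Wedge: Pb − Ps = 21.)
Revenue = t · Q = 21 · 207 = $4347.

Tax revenue = $4347 hundred.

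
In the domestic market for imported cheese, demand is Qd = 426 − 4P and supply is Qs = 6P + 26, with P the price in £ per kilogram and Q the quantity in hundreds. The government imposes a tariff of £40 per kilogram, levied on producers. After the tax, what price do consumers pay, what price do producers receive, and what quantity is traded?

Before the tax: set 426 − 4P = 6P + 26 → P* = £40, Q* = 266.
With the tax collected from producers, supply shifts: Qs = 6(P − 40) + 26.
Solving gives Q = 170 with consumers paying £64 and producers receiving £24 (the £40 wedge).

Consumers pay £64; producers receive £24; quantity = 170.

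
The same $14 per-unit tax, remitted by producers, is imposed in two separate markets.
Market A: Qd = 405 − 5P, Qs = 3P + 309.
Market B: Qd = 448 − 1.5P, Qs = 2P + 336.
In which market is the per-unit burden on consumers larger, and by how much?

Market B, by $2.75.

Market A: pre-tax P* = $12, Q* = 345; post-tax Q = 318.75; per-unit burden on consumers = $5.25.
Market B: pre-tax P* = $32, Q* = 400; post-tax Q = 388; per-unit burden on consumers = $8.
Difference: $5.25 vs $8 → market B is larger by $2.75.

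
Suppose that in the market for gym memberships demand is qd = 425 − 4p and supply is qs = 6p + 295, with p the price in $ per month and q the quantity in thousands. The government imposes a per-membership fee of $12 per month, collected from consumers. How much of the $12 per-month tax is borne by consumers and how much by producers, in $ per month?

Consumers bear $7.2 per month; producers bear $4.8 per month.

Without the tax, 425 − 4p = 6p + 295 gives 10p = 130, so p* = $13 and q* = 373.
With the tax collected from consumers, demand (in seller-price terms) shifts: qd = 425 − 4(p + 12).
Solving gives q = 344.2 with consumers paying $20.2 and producers receiving $8.2 (the $12 wedge).
Burden on consumers: $7.2; on producers: $4.8. (They sum to $12.)
The less price-elastic side of the market bears the larger share of a per-unit tax.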